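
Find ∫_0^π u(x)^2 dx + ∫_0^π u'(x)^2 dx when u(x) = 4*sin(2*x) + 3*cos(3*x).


||u||_{H^1(0,π)}^2 = -192 + 85*π

u'(x) = -9*sin(3*x) + 8*cos(2*x).
Expand u² and (u')² and integrate term by term on (0, π), using: for integers n ≥ 1, ∫_0^π sin²(nx) dx = ∫_0^π cos²(nx) dx = π/2; for n ≠ n', ∫_0^π sin(nx)sin(n'x) dx = ∫_0^π cos(nx)cos(n'x) dx = 0; and by product-to-sum, ∫_0^π sin(nx)cos(n'x) dx = ½∫_0^π [sin((n+n')x) + sin((n−n')x)] dx, which is 0 when n+n' is even and 2n/(n²−n'²) when n+n' is odd (it need not vanish on (0, π)).
  u² squared terms: (3)²·∫cos(3x)² dx = 9·π/2 = 9*π/2;  (4)²·∫sin(2x)² dx = 16·π/2 = 8*π.
  u² cross terms: 2·(3)·(4)·∫cos(3x)·sin(2x) dx = 24·(-4/5) = -96/5.
  So ∫_0^π u² dx = 9*π/2 + 8*π − 96/5 = -96/5 + 25*π/2.
  (u')² squared terms: (-9)²·∫sin(3x)² dx = 81·π/2 = 81*π/2;  (8)²·∫cos(2x)² dx = 64·π/2 = 32*π.
  (u')² cross terms: 2·(-9)·(8)·∫sin(3x)·cos(2x) dx = -144·(6/5) = -864/5.
  So ∫_0^π (u')² dx = 81*π/2 + 32*π − 864/5 = -864/5 + 145*π/2.
||u||_{H^1}^2 = (-96/5 + 25*π/2) + (-864/5 + 145*π/2) = -192 + 85*π.


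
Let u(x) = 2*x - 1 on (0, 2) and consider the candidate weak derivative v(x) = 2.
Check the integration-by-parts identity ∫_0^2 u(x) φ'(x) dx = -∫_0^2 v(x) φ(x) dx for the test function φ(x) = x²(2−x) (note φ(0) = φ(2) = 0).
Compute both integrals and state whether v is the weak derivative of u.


LHS = -8/3, RHS = -8/3. Yes, v = u' weakly.

u(x) = 2*x - 1, classical derivative u'(x) = 2.
φ(x) = x²(2−x), so φ'(x) = x*(4 - 3*x).
Note φ(0) = φ(2) = 0, so the boundary term u·φ vanishes.
LHS = ∫_0^2 u(x) φ'(x) dx = ∫_0^2 (-6*x^3 + 11*x^2 - 4*x) dx. Term by term:
  ∫_0^2 -6*x^3 dx = -24;  ∫_0^2 11*x^2 dx = 88/3;  ∫_0^2 -4*x dx = -8.
Sum: -24 + 88/3 − 8 = -8/3.
So LHS = -8/3.
∫_0^2 v(x) φ(x) dx = ∫_0^2 (-2*x^3 + 4*x^2) dx. Term by term:
  ∫_0^2 -2*x^3 dx = -8;  ∫_0^2 4*x^2 dx = 32/3.
Sum: -8 + 32/3 = 8/3.
So RHS = -∫_0^2 v(x) φ(x) dx = -8/3.
LHS = RHS, so the identity holds for this test φ.
Moreover u is smooth here and v(x) = u'(x) = 2 pointwise, so the identity holds for every test function. Hence v is the weak derivative of u.


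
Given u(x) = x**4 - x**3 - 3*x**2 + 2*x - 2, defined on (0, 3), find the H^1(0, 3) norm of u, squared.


||u||_{H^1}^2 = 219333/140

The H^1 norm (squared) on an interval (0, L) is
  ||u||_{H^1}^2 = ∫_0^L u(x)^2 dx + ∫_0^L u'(x)^2 dx.
Compute u'(x) = 4*x**3 - 3*x**2 - 6*x + 2.
Then u(x)^2 = x**8 - 2*x**7 - 5*x**6 + 10*x**5 + x**4 - 8*x**3 + 16*x**2 - 8*x + 4 and u'(x)^2 = 16*x**6 - 24*x**5 - 39*x**4 + 52*x**3 + 24*x**2 - 24*x + 4.
Integrate each monomial from 0 to 3 using ∫_0^3 c·x^n dx = c·3^(n+1)/(n+1):
  ∫_0^3 u(x)^2 dx = ∫_0^3 (x^8 - 2*x^7 - 5*x^6 + 10*x^5 + x^4 - 8*x^3 + 16*x^2 - 8*x + 4) dx. Term by term:
    ∫_0^3 x^8 dx = 2187;  ∫_0^3 -2*x^7 dx = -6561/4;  ∫_0^3 -5*x^6 dx = -10935/7;
    ∫_0^3 10*x^5 dx = 1215;  ∫_0^3 x^4 dx = 243/5;  ∫_0^3 -8*x^3 dx = -162;
    ∫_0^3 16*x^2 dx = 144;  ∫_0^3 -8*x dx = -36;  ∫_0^3 4 dx = 12.
  Sum: 2187 − 6561/4 − 10935/7 + 1215 + 243/5 − 162 + 144 − 36 + 12 = 28869/140.
  ∫_0^3 u'(x)^2 dx = ∫_0^3 (16*x^6 - 24*x^5 - 39*x^4 + 52*x^3 + 24*x^2 - 24*x + 4) dx. Term by term:
    ∫_0^3 16*x^6 dx = 34992/7;  ∫_0^3 -24*x^5 dx = -2916;  ∫_0^3 -39*x^4 dx = -9477/5;
    ∫_0^3 52*x^3 dx = 1053;  ∫_0^3 24*x^2 dx = 216;  ∫_0^3 -24*x dx = -108;
    ∫_0^3 4 dx = 12.
  Sum: 34992/7 − 2916 − 9477/5 + 1053 + 216 − 108 + 12 = 47616/35.
Adding: ||u||_{H^1}^2 = 28869/140 + 47616/35 = 219333/140.


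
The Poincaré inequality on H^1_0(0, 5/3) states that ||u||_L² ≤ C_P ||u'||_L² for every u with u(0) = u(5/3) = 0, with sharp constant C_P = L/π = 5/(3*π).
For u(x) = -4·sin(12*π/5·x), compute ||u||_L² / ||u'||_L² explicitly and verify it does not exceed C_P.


||u||_L² / ||u'||_L² = 5/(12*π) < C_P = 5/(3*π).

u(x) = -4·sin(12*π/5·x), so u'(x) = -48*π*cos(12*π*x/5)/5.
Writing u(x) = A·sin(kπx/L) with A = -4 and k = 4, use ∫_0^L sin²(kπx/L) dx = L/2 and ∫_0^L cos²(kπx/L) dx = L/2.
u² = 16·sin²(12*π/5·x) and (u')² = 2304*π^2/25·cos²(12*π/5·x), and each of sin², cos² integrates to L/2 = 5/6 over (0, 5/3).
∫_0^5/3 u² dx = 40/3, so ||u||_L² = 2*sqrt(30)/3.
∫_0^5/3 (u')² dx = 384*π^2/5, so ||u'||_L² = 8*sqrt(30)*π/5.
Ratio ||u||_L² / ||u'||_L² = 5/(12*π).
Sharp Poincaré constant on H^1_0(0, 5/3) is C_P = L/π = 5/(3*π), achieved by sin(3*π/5·x).
This is the k = 4 harmonic; the ratio L/(kπ) is strictly less than C_P = L/π, consistent with the sharp inequality ||u||_L² ≤ C_P ||u'||_L².


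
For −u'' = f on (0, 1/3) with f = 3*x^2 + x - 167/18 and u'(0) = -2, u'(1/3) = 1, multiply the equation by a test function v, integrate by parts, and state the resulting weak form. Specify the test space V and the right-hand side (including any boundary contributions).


V = H^1(0, 1/3) (v unrestricted at boundary; u is determined up to an additive constant); weak form: ∫_0^1/3 u'v' dx = ∫_0^1/3 (3*x^2 + x - 167/18) v dx + v(1/3) + 2·v(0) for all v ∈ V.

Multiply both sides by a test function v and integrate from 0 to 1/3:
  ∫_0^1/3 −u''(x) v(x) dx = ∫_0^1/3 f(x) v(x) dx.
Integrate the LHS by parts once:
  ∫_0^1/3 −u'' v dx = −[u'(x) v(x)]_0^1/3 + ∫_0^1/3 u'(x) v'(x) dx.
Thus ∫_0^1/3 u'(x) v'(x) dx = ∫_0^1/3 f(x) v(x) dx + [u'(x) v(x)]_0^1/3.
Choose V so that boundary terms are either known or forced to vanish.
u has inhomogeneous Neumann u'(0) = -2, u'(1/3) = 1. [u' v]_0^1/3 = (1)·v(1/3) − (-2)·v(0) = v(1/3) + 2·v(0). Take V = H^1(0, 1/3); boundary term becomes part of RHS.
Weak formulation: find u (satisfying any essential BC) such that ∫_0^1/3 u'(x) v'(x) dx = ∫_0^1/3 f v dx + v(1/3) + 2·v(0) for all v ∈ V (Neumann data are natural BCs: they enter the RHS as boundary terms).
Substituting f(x) = 3*x^2 + x - 167/18, the right-hand side is ∫_0^1/3 (3*x^2 + x - 167/18) v dx + v(1/3) + 2·v(0).
Compatibility check (pure Neumann): taking v ≡ 1 ∈ V gives 0 = ∫_0^1/3 f dx + (1) − (-2), i.e. ∫_0^1/3 f dx must equal u'(0) − u'(1/3) = -3. Indeed ∫_0^1/3 (3*x^2 + x - 167/18) dx = -3, so the data are compatible. The solution is then unique only up to an additive constant (fix it e.g. by requiring ∫_0^1/3 u dx = 0).


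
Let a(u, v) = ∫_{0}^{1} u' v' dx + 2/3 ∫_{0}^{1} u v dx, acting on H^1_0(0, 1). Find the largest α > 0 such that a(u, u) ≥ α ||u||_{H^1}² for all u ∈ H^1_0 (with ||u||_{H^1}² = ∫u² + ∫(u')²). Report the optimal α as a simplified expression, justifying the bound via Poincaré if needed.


α = (2/3 + π^2)/(1 + π^2)

Coercivity of a(·,·) on H^1_0(0, 1) means a(u, u) ≥ α ||u||_{H^1}² for every u ∈ H^1_0.
The interval has length L = 1, and Poincaré/coercivity depend only on L. Here a(u, u) = ∫(u')² + (2/3)·∫u².
Here 0 < c = 2/3 < 1. The condition a(u,u) ≥ α||u||_{H^1}² reads (1−α)∫(u')² ≥ (α−c)∫u². Any admissible α is ≤ 1 (rapidly oscillating u have ∫u²/∫(u')² → 0), and α = 1 would force 0 ≥ (1−c)∫u², impossible since c < 1; so 1−α > 0. By the sharp Poincaré inequality on H^1_0 of an interval of length L, ∫(u')² ≥ (π/L)²∫u² with equality for the first sine mode sin(π(x−x₀)/L) (x₀ the left endpoint), so the inequality holds for all u iff (1−α)(π/L)² ≥ α − c, i.e. α ≤ ((π/L)² + c)/((π/L)² + 1) = (1 + c(L/π)²)/(1 + (L/π)²). With (π/L)² = π^2 and c = 2/3, the largest admissible constant is α = ((π/L)² + c)/((π/L)² + 1).
Simplifying, α = (2/3 + π^2)/(1 + π^2).


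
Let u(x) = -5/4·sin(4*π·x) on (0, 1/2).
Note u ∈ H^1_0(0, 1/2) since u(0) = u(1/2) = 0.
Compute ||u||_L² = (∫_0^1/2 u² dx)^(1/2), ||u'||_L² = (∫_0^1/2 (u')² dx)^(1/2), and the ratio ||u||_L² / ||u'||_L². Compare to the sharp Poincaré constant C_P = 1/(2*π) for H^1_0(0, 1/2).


||u||_L² / ||u'||_L² = 1/(4*π) < C_P = 1/(2*π).

u(x) = -5/4·sin(4*π·x), so u'(x) = -5*π*cos(4*π*x).
Writing u(x) = A·sin(kπx/L) with A = -5/4 and k = 2, use ∫_0^L sin²(kπx/L) dx = L/2 and ∫_0^L cos²(kπx/L) dx = L/2.
u² = 25/16·sin²(4*π·x) and (u')² = 25*π^2·cos²(4*π·x), and each of sin², cos² integrates to L/2 = 1/4 over (0, 1/2).
∫_0^1/2 u² dx = 25/64, so ||u||_L² = 5/8.
∫_0^1/2 (u')² dx = 25*π^2/4, so ||u'||_L² = 5*π/2.
Ratio ||u||_L² / ||u'||_L² = 1/(4*π).
Sharp Poincaré constant on H^1_0(0, 1/2) is C_P = L/π = 1/(2*π), achieved by sin(2*π·x).
This is the k = 2 harmonic; the ratio L/(kπ) is strictly less than C_P = L/π, consistent with the sharp inequality ||u||_L² ≤ C_P ||u'||_L².


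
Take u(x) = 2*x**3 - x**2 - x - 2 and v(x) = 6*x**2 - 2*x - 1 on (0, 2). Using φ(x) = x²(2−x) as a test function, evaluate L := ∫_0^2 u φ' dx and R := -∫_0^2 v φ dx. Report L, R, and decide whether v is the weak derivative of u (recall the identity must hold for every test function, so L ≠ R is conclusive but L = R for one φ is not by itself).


LHS = -124/15, RHS = -124/15. Yes, v = u' weakly.

u(x) = 2*x**3 - x**2 - x - 2, classical derivative u'(x) = 6*x**2 - 2*x - 1.
φ(x) = x²(2−x), so φ'(x) = x*(4 - 3*x).
Note φ(0) = φ(2) = 0, so the boundary term u·φ vanishes.
LHS = ∫_0^2 u(x) φ'(x) dx = ∫_0^2 (-6*x^5 + 11*x^4 - x^3 + 2*x^2 - 8*x) dx. Term by term:
  ∫_0^2 -6*x^5 dx = -64;  ∫_0^2 11*x^4 dx = 352/5;  ∫_0^2 -x^3 dx = -4;
  ∫_0^2 2*x^2 dx = 16/3;  ∫_0^2 -8*x dx = -16.
Sum: -64 + 352/5 − 4 + 16/3 − 16 = -124/15.
So LHS = -124/15.
∫_0^2 v(x) φ(x) dx = ∫_0^2 (-6*x^5 + 14*x^4 - 3*x^3 - 2*x^2) dx. Term by term:
  ∫_0^2 -6*x^5 dx = -64;  ∫_0^2 14*x^4 dx = 448/5;  ∫_0^2 -3*x^3 dx = -12;
  ∫_0^2 -2*x^2 dx = -16/3.
Sum: -64 + 448/5 − 12 − 16/3 = 124/15.
So RHS = -∫_0^2 v(x) φ(x) dx = -124/15.
LHS = RHS, so the identity holds for this test φ.
Moreover u is smooth here and v(x) = u'(x) = 6*x**2 - 2*x - 1 pointwise, so the identity holds for every test function. Hence v is the weak derivative of u.


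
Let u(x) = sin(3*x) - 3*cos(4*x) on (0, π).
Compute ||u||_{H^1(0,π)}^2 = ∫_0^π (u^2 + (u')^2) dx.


||u||_{H^1(0,π)}^2 = 612/7 + 163*π/2

u'(x) = 12*sin(4*x) + 3*cos(3*x).
Expand u² and (u')² and integrate term by term on (0, π), using: for integers n ≥ 1, ∫_0^π sin²(nx) dx = ∫_0^π cos²(nx) dx = π/2; for n ≠ n', ∫_0^π sin(nx)sin(n'x) dx = ∫_0^π cos(nx)cos(n'x) dx = 0; and by product-to-sum, ∫_0^π sin(nx)cos(n'x) dx = ½∫_0^π [sin((n+n')x) + sin((n−n')x)] dx, which is 0 when n+n' is even and 2n/(n²−n'²) when n+n' is odd (it need not vanish on (0, π)).
  u² squared terms: (-3)²·∫cos(4x)² dx = 9·π/2 = 9*π/2;  (1)²·∫sin(3x)² dx = 1·π/2 = π/2.
  u² cross terms: 2·(-3)·(1)·∫cos(4x)·sin(3x) dx = -6·(-6/7) = 36/7.
  So ∫_0^π u² dx = 9*π/2 + π/2 + 36/7 = 36/7 + 5*π.
  (u')² squared terms: (3)²·∫cos(3x)² dx = 9·π/2 = 9*π/2;  (12)²·∫sin(4x)² dx = 144·π/2 = 72*π.
  (u')² cross terms: 2·(3)·(12)·∫cos(3x)·sin(4x) dx = 72·(8/7) = 576/7.
  So ∫_0^π (u')² dx = 9*π/2 + 72*π + 576/7 = 576/7 + 153*π/2.
||u||_{H^1}^2 = (36/7 + 5*π) + (576/7 + 153*π/2) = 612/7 + 163*π/2.


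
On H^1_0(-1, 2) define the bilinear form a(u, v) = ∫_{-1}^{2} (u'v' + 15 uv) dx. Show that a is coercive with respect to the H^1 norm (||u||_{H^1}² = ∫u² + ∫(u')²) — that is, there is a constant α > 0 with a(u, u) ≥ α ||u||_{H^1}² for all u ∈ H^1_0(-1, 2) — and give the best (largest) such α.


α = 1

Coercivity of a(·,·) on H^1_0(-1, 2) means a(u, u) ≥ α ||u||_{H^1}² for every u ∈ H^1_0.
The interval has length L = 3, and Poincaré/coercivity depend only on L. Here a(u, u) = ∫(u')² + (15)·∫u².
Here c = 15 ≥ 1, so a(u,u) = ∫(u')² + c∫u² ≥ ∫(u')² + ∫u² = ||u||_{H^1}², i.e. α = 1 works. No larger α is possible: a(u,u) ≥ α||u||_{H^1}² means (1−α)∫(u')² ≥ (α−c)∫u², and for the modes u_n = sin(nπ(x−x₀)/L) (x₀ the left endpoint) one has ∫u_n²/∫(u_n')² = (L/(nπ))² → 0, so a(u_n,u_n)/||u_n||_{H^1}² → 1. Hence the optimal constant is α = 1.
Therefore α = 1.


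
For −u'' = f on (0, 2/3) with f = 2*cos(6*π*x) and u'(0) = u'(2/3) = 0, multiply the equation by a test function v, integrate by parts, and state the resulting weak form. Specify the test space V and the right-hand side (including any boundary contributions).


V = H^1(0, 2/3) (no boundary constraint on v; u is determined up to an additive constant); weak form: ∫_0^2/3 u'v' dx = ∫_0^2/3 (2*cos(6*π*x)) v dx for all v ∈ V.

Multiply both sides by a test function v and integrate from 0 to 2/3:
  ∫_0^2/3 −u''(x) v(x) dx = ∫_0^2/3 f(x) v(x) dx.
Integrate the LHS by parts once:
  ∫_0^2/3 −u'' v dx = −[u'(x) v(x)]_0^2/3 + ∫_0^2/3 u'(x) v'(x) dx.
Thus ∫_0^2/3 u'(x) v'(x) dx = ∫_0^2/3 f(x) v(x) dx + [u'(x) v(x)]_0^2/3.
Choose V so that boundary terms are either known or forced to vanish.
u has homogeneous Neumann: u'(0) = u'(2/3) = 0. So [u' v]_0^2/3 = 0·v(2/3) − 0·v(0) = 0 for any v; take V = H^1(0, 2/3).
Weak formulation: find u (satisfying any essential BC) such that ∫_0^2/3 u'(x) v'(x) dx = ∫_0^2/3 f v dx for all v ∈ V (homogeneous Neumann, so boundary terms vanish).
Substituting f(x) = 2*cos(6*π*x), the right-hand side is ∫_0^2/3 (2*cos(6*π*x)) v dx.
Compatibility check (pure Neumann): taking v ≡ 1 ∈ V gives 0 = ∫_0^2/3 f dx + (0) − (0), i.e. ∫_0^2/3 f dx must equal u'(0) − u'(2/3) = 0. Indeed ∫_0^2/3 (2*cos(6*π*x)) dx = 0, so the data are compatible. The solution is then unique only up to an additive constant (fix it e.g. by requiring ∫_0^2/3 u dx = 0).


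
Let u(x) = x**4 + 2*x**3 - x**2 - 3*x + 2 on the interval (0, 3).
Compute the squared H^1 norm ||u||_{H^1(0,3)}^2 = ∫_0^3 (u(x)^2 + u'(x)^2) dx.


||u||_{H^1}^2 = 540663/35

The H^1 norm (squared) on an interval (0, L) is
  ||u||_{H^1}^2 = ∫_0^L u(x)^2 dx + ∫_0^L u'(x)^2 dx.
Compute u'(x) = 4*x**3 + 6*x**2 - 2*x - 3.
Then u(x)^2 = x**8 + 4*x**7 + 2*x**6 - 10*x**5 - 7*x**4 + 14*x**3 + 5*x**2 - 12*x + 4 and u'(x)^2 = 16*x**6 + 48*x**5 + 20*x**4 - 48*x**3 - 32*x**2 + 12*x + 9.
Integrate each monomial from 0 to 3 using ∫_0^3 c·x^n dx = c·3^(n+1)/(n+1):
  ∫_0^3 u(x)^2 dx = ∫_0^3 (x^8 + 4*x^7 + 2*x^6 - 10*x^5 - 7*x^4 + 14*x^3 + 5*x^2 - 12*x + 4) dx. Term by term:
    ∫_0^3 x^8 dx = 2187;  ∫_0^3 4*x^7 dx = 6561/2;  ∫_0^3 2*x^6 dx = 4374/7;
    ∫_0^3 -10*x^5 dx = -1215;  ∫_0^3 -7*x^4 dx = -1701/5;  ∫_0^3 14*x^3 dx = 567/2;
    ∫_0^3 5*x^2 dx = 45;  ∫_0^3 -12*x dx = -54;  ∫_0^3 4 dx = 12.
  Sum: 2187 + 6561/2 + 4374/7 − 1215 − 1701/5 + 567/2 + 45 − 54 + 12 = 168828/35.
  ∫_0^3 u'(x)^2 dx = ∫_0^3 (16*x^6 + 48*x^5 + 20*x^4 - 48*x^3 - 32*x^2 + 12*x + 9) dx. Term by term:
    ∫_0^3 16*x^6 dx = 34992/7;  ∫_0^3 48*x^5 dx = 5832;  ∫_0^3 20*x^4 dx = 972;
    ∫_0^3 -48*x^3 dx = -972;  ∫_0^3 -32*x^2 dx = -288;  ∫_0^3 12*x dx = 54;
    ∫_0^3 9 dx = 27.
  Sum: 34992/7 + 5832 + 972 − 972 − 288 + 54 + 27 = 74367/7.
Adding: ||u||_{H^1}^2 = 168828/35 + 74367/7 = 540663/35.


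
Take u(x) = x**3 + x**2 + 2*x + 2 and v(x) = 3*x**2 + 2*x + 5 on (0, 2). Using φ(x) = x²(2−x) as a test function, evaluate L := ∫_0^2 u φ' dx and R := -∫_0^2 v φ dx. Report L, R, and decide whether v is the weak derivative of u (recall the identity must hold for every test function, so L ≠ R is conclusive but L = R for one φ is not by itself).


LHS = -184/15, RHS = -244/15. No, v is not the weak derivative of u.

u(x) = x**3 + x**2 + 2*x + 2, classical derivative u'(x) = 3*x**2 + 2*x + 2.
φ(x) = x²(2−x), so φ'(x) = x*(4 - 3*x).
Note φ(0) = φ(2) = 0, so the boundary term u·φ vanishes.
LHS = ∫_0^2 u(x) φ'(x) dx = ∫_0^2 (-3*x^5 + x^4 - 2*x^3 + 2*x^2 + 8*x) dx. Term by term:
  ∫_0^2 -3*x^5 dx = -32;  ∫_0^2 x^4 dx = 32/5;  ∫_0^2 -2*x^3 dx = -8;
  ∫_0^2 2*x^2 dx = 16/3;  ∫_0^2 8*x dx = 16.
Sum: -32 + 32/5 − 8 + 16/3 + 16 = -184/15.
So LHS = -184/15.
∫_0^2 v(x) φ(x) dx = ∫_0^2 (-3*x^5 + 4*x^4 - x^3 + 10*x^2) dx. Term by term:
  ∫_0^2 -3*x^5 dx = -32;  ∫_0^2 4*x^4 dx = 128/5;  ∫_0^2 -x^3 dx = -4;
  ∫_0^2 10*x^2 dx = 80/3.
Sum: -32 + 128/5 − 4 + 80/3 = 244/15.
So RHS = -∫_0^2 v(x) φ(x) dx = -244/15.
LHS − RHS = 4 ≠ 0, so the identity fails.
(For a valid weak derivative the identity must hold for EVERY test function, in particular this one. The failure shows v is NOT the weak derivative of u.)
Correct weak derivative would be u'(x) = 3*x**2 + 2*x + 2.


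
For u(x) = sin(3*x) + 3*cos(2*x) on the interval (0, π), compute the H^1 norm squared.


||u||_{H^1(0,π)}^2 = 36 + 55*π/2

u'(x) = -6*sin(2*x) + 3*cos(3*x).
Expand u² and (u')² and integrate term by term on (0, π), using: for integers n ≥ 1, ∫_0^π sin²(nx) dx = ∫_0^π cos²(nx) dx = π/2; for n ≠ n', ∫_0^π sin(nx)sin(n'x) dx = ∫_0^π cos(nx)cos(n'x) dx = 0; and by product-to-sum, ∫_0^π sin(nx)cos(n'x) dx = ½∫_0^π [sin((n+n')x) + sin((n−n')x)] dx, which is 0 when n+n' is even and 2n/(n²−n'²) when n+n' is odd (it need not vanish on (0, π)).
  u² squared terms: (3)²·∫cos(2x)² dx = 9·π/2 = 9*π/2;  (1)²·∫sin(3x)² dx = 1·π/2 = π/2.
  u² cross terms: 2·(3)·(1)·∫cos(2x)·sin(3x) dx = 6·(6/5) = 36/5.
  So ∫_0^π u² dx = 9*π/2 + π/2 + 36/5 = 36/5 + 5*π.
  (u')² squared terms: (-6)²·∫sin(2x)² dx = 36·π/2 = 18*π;  (3)²·∫cos(3x)² dx = 9·π/2 = 9*π/2.
  (u')² cross terms: 2·(-6)·(3)·∫sin(2x)·cos(3x) dx = -36·(-4/5) = 144/5.
  So ∫_0^π (u')² dx = 18*π + 9*π/2 + 144/5 = 144/5 + 45*π/2.
||u||_{H^1}^2 = (36/5 + 5*π) + (144/5 + 45*π/2) = 36 + 55*π/2.


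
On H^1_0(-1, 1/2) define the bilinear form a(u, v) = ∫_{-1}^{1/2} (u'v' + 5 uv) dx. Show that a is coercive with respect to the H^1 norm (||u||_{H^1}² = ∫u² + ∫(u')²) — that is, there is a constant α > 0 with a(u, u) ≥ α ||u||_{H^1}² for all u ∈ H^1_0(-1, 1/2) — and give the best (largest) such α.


α = 1

Coercivity of a(·,·) on H^1_0(-1, 1/2) means a(u, u) ≥ α ||u||_{H^1}² for every u ∈ H^1_0.
The interval has length L = 3/2, and Poincaré/coercivity depend only on L. Here a(u, u) = ∫(u')² + (5)·∫u².
Here c = 5 ≥ 1, so a(u,u) = ∫(u')² + c∫u² ≥ ∫(u')² + ∫u² = ||u||_{H^1}², i.e. α = 1 works. No larger α is possible: a(u,u) ≥ α||u||_{H^1}² means (1−α)∫(u')² ≥ (α−c)∫u², and for the modes u_n = sin(nπ(x−x₀)/L) (x₀ the left endpoint) one has ∫u_n²/∫(u_n')² = (L/(nπ))² → 0, so a(u_n,u_n)/||u_n||_{H^1}² → 1. Hence the optimal constant is α = 1.
Therefore α = 1.


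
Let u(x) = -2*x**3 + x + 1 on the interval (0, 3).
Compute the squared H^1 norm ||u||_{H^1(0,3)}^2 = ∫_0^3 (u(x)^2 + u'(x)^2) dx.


||u||_{H^1}^2 = 92397/35

The H^1 norm (squared) on an interval (0, L) is
  ||u||_{H^1}^2 = ∫_0^L u(x)^2 dx + ∫_0^L u'(x)^2 dx.
Compute u'(x) = 1 - 6*x**2.
Then u(x)^2 = 4*x**6 - 4*x**4 - 4*x**3 + x**2 + 2*x + 1 and u'(x)^2 = 36*x**4 - 12*x**2 + 1.
Integrate each monomial from 0 to 3 using ∫_0^3 c·x^n dx = c·3^(n+1)/(n+1):
  ∫_0^3 u(x)^2 dx = ∫_0^3 (4*x^6 - 4*x^4 - 4*x^3 + x^2 + 2*x + 1) dx. Term by term:
    ∫_0^3 4*x^6 dx = 8748/7;  ∫_0^3 -4*x^4 dx = -972/5;  ∫_0^3 -4*x^3 dx = -81;
    ∫_0^3 x^2 dx = 9;  ∫_0^3 2*x dx = 9;  ∫_0^3 1 dx = 3.
  Sum: 8748/7 − 972/5 − 81 + 9 + 9 + 3 = 34836/35.
  ∫_0^3 u'(x)^2 dx = ∫_0^3 (36*x^4 - 12*x^2 + 1) dx. Term by term:
    ∫_0^3 36*x^4 dx = 8748/5;  ∫_0^3 -12*x^2 dx = -108;  ∫_0^3 1 dx = 3.
  Sum: 8748/5 − 108 + 3 = 8223/5.
Adding: ||u||_{H^1}^2 = 34836/35 + 8223/5 = 92397/35.


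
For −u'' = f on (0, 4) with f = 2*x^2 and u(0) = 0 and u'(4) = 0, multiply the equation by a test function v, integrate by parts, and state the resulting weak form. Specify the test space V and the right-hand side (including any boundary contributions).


V = {v ∈ H^1(0, 4) : v(0) = 0} (test functions vanish at x = 0 where u is specified); weak form: ∫_0^4 u'v' dx = ∫_0^4 (2*x^2) v dx for all v ∈ V.

Multiply both sides by a test function v and integrate from 0 to 4:
  ∫_0^4 −u''(x) v(x) dx = ∫_0^4 f(x) v(x) dx.
Integrate the LHS by parts once:
  ∫_0^4 −u'' v dx = −[u'(x) v(x)]_0^4 + ∫_0^4 u'(x) v'(x) dx.
Thus ∫_0^4 u'(x) v'(x) dx = ∫_0^4 f(x) v(x) dx + [u'(x) v(x)]_0^4.
Choose V so that boundary terms are either known or forced to vanish.
Mixed BC: u(0) = 0 (Dirichlet) and u'(4) = 0 (Neumann). Define V = {v ∈ H^1(0, 4) : v(0) = 0}. Then [u' v]_0^4 = u'(4)·v(4) − u'(0)·0 = 0.
Weak formulation: find u (satisfying any essential BC) such that ∫_0^4 u'(x) v'(x) dx = ∫_0^4 f v dx for all v ∈ V (Dirichlet at 0 absorbed into V; the Neumann datum at x = 4 is zero, so no boundary term remains).
Substituting f(x) = 2*x^2, the right-hand side is ∫_0^4 (2*x^2) v dx.


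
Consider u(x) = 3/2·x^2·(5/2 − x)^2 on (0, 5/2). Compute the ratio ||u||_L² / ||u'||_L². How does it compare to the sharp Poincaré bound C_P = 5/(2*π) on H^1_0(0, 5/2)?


||u||_L² / ||u'||_L² = 5*sqrt(3)/12 < C_P = 5/(2*π).

u(x) = 3/2·x^2·(5/2 − x)^2, so u'(x) = 3*x*(2*x - 5)*(4*x - 5)/4.
u(x) = 3/2·x^2·(5/2 − x)^2 vanishes at x = 0 and x = 5/2, so u ∈ H^1_0(0, 5/2). Differentiate via the product rule and integrate the resulting polynomials term by term.
  ∫_0^5/2 u² dx = ∫_0^5/2 (9*x^8/4 - 45*x^7/2 + 675*x^6/8 - 1125*x^5/8 + 5625*x^4/64) dx. Term by term:
    ∫_0^5/2 9*x^8/4 dx = 1953125/2048;  ∫_0^5/2 -45*x^7/2 dx = -17578125/4096;  ∫_0^5/2 675*x^6/8 dx = 52734375/7168;
    ∫_0^5/2 -1125*x^5/8 dx = -5859375/1024;  ∫_0^5/2 5625*x^4/64 dx = 3515625/2048.
  Sum: 1953125/2048 − 17578125/4096 + 52734375/7168 − 5859375/1024 + 3515625/2048 = 390625/28672.
  ∫_0^5/2 (u')² dx = ∫_0^5/2 (36*x^6 - 270*x^5 + 2925*x^4/4 - 3375*x^3/4 + 5625*x^2/16) dx. Term by term:
    ∫_0^5/2 36*x^6 dx = 703125/224;  ∫_0^5/2 -270*x^5 dx = -703125/64;  ∫_0^5/2 2925*x^4/4 dx = 1828125/128;
    ∫_0^5/2 -3375*x^3/4 dx = -2109375/256;  ∫_0^5/2 5625*x^2/16 dx = 234375/128.
  Sum: 703125/224 − 703125/64 + 1828125/128 − 2109375/256 + 234375/128 = 46875/1792.
∫_0^5/2 u² dx = 390625/28672, so ||u||_L² = 625*sqrt(7)/448.
∫_0^5/2 (u')² dx = 46875/1792, so ||u'||_L² = 125*sqrt(21)/112.
Ratio ||u||_L² / ||u'||_L² = 5*sqrt(3)/12.
Sharp Poincaré constant on H^1_0(0, 5/2) is C_P = L/π = 5/(2*π), achieved by sin(2*π/5·x).
A polynomial bump cannot attain the sharp Poincaré constant (only the first sine eigenfunction does), so the ratio is strictly less than C_P, consistent with ||u||_L² ≤ C_P ||u'||_L².


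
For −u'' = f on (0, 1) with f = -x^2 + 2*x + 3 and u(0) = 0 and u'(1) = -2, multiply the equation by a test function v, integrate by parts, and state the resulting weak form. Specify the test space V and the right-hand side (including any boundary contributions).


V = {v ∈ H^1(0, 1) : v(0) = 0} (test functions vanish at x = 0 where u is specified); weak form: ∫_0^1 u'v' dx = ∫_0^1 (-x^2 + 2*x + 3) v dx − 2·v(1) for all v ∈ V.

Multiply both sides by a test function v and integrate from 0 to 1:
  ∫_0^1 −u''(x) v(x) dx = ∫_0^1 f(x) v(x) dx.
Integrate the LHS by parts once:
  ∫_0^1 −u'' v dx = −[u'(x) v(x)]_0^1 + ∫_0^1 u'(x) v'(x) dx.
Thus ∫_0^1 u'(x) v'(x) dx = ∫_0^1 f(x) v(x) dx + [u'(x) v(x)]_0^1.
Choose V so that boundary terms are either known or forced to vanish.
Mixed BC: u(0) = 0 (Dirichlet) and u'(1) = -2 (Neumann). Define V = {v ∈ H^1(0, 1) : v(0) = 0}. Then [u' v]_0^1 = u'(1)·v(1) − u'(0)·0 = − 2·v(1).
Weak formulation: find u (satisfying any essential BC) such that ∫_0^1 u'(x) v'(x) dx = ∫_0^1 f v dx − 2·v(1) for all v ∈ V (Dirichlet at 0 absorbed into V; Neumann datum at x = 1 contributes the boundary term).
Substituting f(x) = -x^2 + 2*x + 3, the right-hand side is ∫_0^1 (-x^2 + 2*x + 3) v dx − 2·v(1).


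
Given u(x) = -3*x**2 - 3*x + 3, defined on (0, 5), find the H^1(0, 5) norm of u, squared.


||u||_{H^1}^2 = 19755/2

The H^1 norm (squared) on an interval (0, L) is
  ||u||_{H^1}^2 = ∫_0^L u(x)^2 dx + ∫_0^L u'(x)^2 dx.
Compute u'(x) = -6*x - 3.
Then u(x)^2 = 9*x**4 + 18*x**3 - 9*x**2 - 18*x + 9 and u'(x)^2 = 36*x**2 + 36*x + 9.
Integrate each monomial from 0 to 5 using ∫_0^5 c·x^n dx = c·5^(n+1)/(n+1):
  ∫_0^5 u(x)^2 dx = ∫_0^5 (9*x^4 + 18*x^3 - 9*x^2 - 18*x + 9) dx. Term by term:
    ∫_0^5 9*x^4 dx = 5625;  ∫_0^5 18*x^3 dx = 5625/2;  ∫_0^5 -9*x^2 dx = -375;
    ∫_0^5 -18*x dx = -225;  ∫_0^5 9 dx = 45.
  Sum: 5625 + 5625/2 − 375 − 225 + 45 = 15765/2.
  ∫_0^5 u'(x)^2 dx = ∫_0^5 (36*x^2 + 36*x + 9) dx. Term by term:
    ∫_0^5 36*x^2 dx = 1500;  ∫_0^5 36*x dx = 450;  ∫_0^5 9 dx = 45.
  Sum: 1500 + 450 + 45 = 1995.
Adding: ||u||_{H^1}^2 = 15765/2 + 1995 = 19755/2.


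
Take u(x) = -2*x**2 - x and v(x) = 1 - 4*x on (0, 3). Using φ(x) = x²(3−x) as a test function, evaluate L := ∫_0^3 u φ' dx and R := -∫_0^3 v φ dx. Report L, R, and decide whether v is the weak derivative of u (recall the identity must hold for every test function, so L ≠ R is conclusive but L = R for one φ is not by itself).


LHS = 1107/20, RHS = 837/20. No, v is not the weak derivative of u.

u(x) = -2*x**2 - x, classical derivative u'(x) = -4*x - 1.
φ(x) = x²(3−x), so φ'(x) = 3*x*(2 - x).
Note φ(0) = φ(3) = 0, so the boundary term u·φ vanishes.
LHS = ∫_0^3 u(x) φ'(x) dx = ∫_0^3 (6*x^4 - 9*x^3 - 6*x^2) dx. Term by term:
  ∫_0^3 6*x^4 dx = 1458/5;  ∫_0^3 -9*x^3 dx = -729/4;  ∫_0^3 -6*x^2 dx = -54.
Sum: 1458/5 − 729/4 − 54 = 1107/20.
So LHS = 1107/20.
∫_0^3 v(x) φ(x) dx = ∫_0^3 (4*x^4 - 13*x^3 + 3*x^2) dx. Term by term:
  ∫_0^3 4*x^4 dx = 972/5;  ∫_0^3 -13*x^3 dx = -1053/4;  ∫_0^3 3*x^2 dx = 27.
Sum: 972/5 − 1053/4 + 27 = -837/20.
So RHS = -∫_0^3 v(x) φ(x) dx = 837/20.
LHS − RHS = 27/2 ≠ 0, so the identity fails.
(For a valid weak derivative the identity must hold for EVERY test function, in particular this one. The failure shows v is NOT the weak derivative of u.)
Correct weak derivative would be u'(x) = -4*x - 1.


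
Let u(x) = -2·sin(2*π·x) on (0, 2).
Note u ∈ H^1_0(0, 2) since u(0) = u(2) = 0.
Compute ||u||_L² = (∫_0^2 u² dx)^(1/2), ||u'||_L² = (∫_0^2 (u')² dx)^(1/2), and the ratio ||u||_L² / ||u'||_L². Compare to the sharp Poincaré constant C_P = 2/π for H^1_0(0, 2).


||u||_L² / ||u'||_L² = 1/(2*π) < C_P = 2/π.

u(x) = -2·sin(2*π·x), so u'(x) = -4*π*cos(2*π*x).
Writing u(x) = A·sin(kπx/L) with A = -2 and k = 4, use ∫_0^L sin²(kπx/L) dx = L/2 and ∫_0^L cos²(kπx/L) dx = L/2.
u² = 4·sin²(2*π·x) and (u')² = 16*π^2·cos²(2*π·x), and each of sin², cos² integrates to L/2 = 1 over (0, 2).
∫_0^2 u² dx = 4, so ||u||_L² = 2.
∫_0^2 (u')² dx = 16*π^2, so ||u'||_L² = 4*π.
Ratio ||u||_L² / ||u'||_L² = 1/(2*π).
Sharp Poincaré constant on H^1_0(0, 2) is C_P = L/π = 2/π, achieved by sin(π/2·x).
This is the k = 4 harmonic; the ratio L/(kπ) is strictly less than C_P = L/π, consistent with the sharp inequality ||u||_L² ≤ C_P ||u'||_L².


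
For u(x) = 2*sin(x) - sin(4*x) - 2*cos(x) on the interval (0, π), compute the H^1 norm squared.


||u||_{H^1(0,π)}^2 = 64/15 + 33*π/2

u'(x) = 2*sin(x) + 2*cos(x) - 4*cos(4*x).
Expand u² and (u')² and integrate term by term on (0, π), using: for integers n ≥ 1, ∫_0^π sin²(nx) dx = ∫_0^π cos²(nx) dx = π/2; for n ≠ n', ∫_0^π sin(nx)sin(n'x) dx = ∫_0^π cos(nx)cos(n'x) dx = 0; and by product-to-sum, ∫_0^π sin(nx)cos(n'x) dx = ½∫_0^π [sin((n+n')x) + sin((n−n')x)] dx, which is 0 when n+n' is even and 2n/(n²−n'²) when n+n' is odd (it need not vanish on (0, π)).
  u² squared terms: (-1)²·∫sin(4x)² dx = 1·π/2 = π/2;  (-2)²·∫cos(x)² dx = 4·π/2 = 2*π;  (2)²·∫sin(x)² dx = 4·π/2 = 2*π.
  u² cross terms: 2·(-1)·(-2)·∫sin(4x)·cos(x) dx = 4·(8/15) = 32/15;  2·(-1)·(2)·∫sin(4x)·sin(x) dx = -4·(0) = 0;  2·(-2)·(2)·∫cos(x)·sin(x) dx = -8·(0) = 0.
  So ∫_0^π u² dx = π/2 + 2*π + 2*π + 32/15 + 0 + 0 = 32/15 + 9*π/2.
  (u')² squared terms: (-4)²·∫cos(4x)² dx = 16·π/2 = 8*π;  (2)²·∫cos(x)² dx = 4·π/2 = 2*π;  (2)²·∫sin(x)² dx = 4·π/2 = 2*π.
  (u')² cross terms: 2·(-4)·(2)·∫cos(4x)·cos(x) dx = -16·(0) = 0;  2·(-4)·(2)·∫cos(4x)·sin(x) dx = -16·(-2/15) = 32/15;  2·(2)·(2)·∫cos(x)·sin(x) dx = 8·(0) = 0.
  So ∫_0^π (u')² dx = 8*π + 2*π + 2*π + 0 + 32/15 + 0 = 32/15 + 12*π.
||u||_{H^1}^2 = (32/15 + 9*π/2) + (32/15 + 12*π) = 64/15 + 33*π/2.


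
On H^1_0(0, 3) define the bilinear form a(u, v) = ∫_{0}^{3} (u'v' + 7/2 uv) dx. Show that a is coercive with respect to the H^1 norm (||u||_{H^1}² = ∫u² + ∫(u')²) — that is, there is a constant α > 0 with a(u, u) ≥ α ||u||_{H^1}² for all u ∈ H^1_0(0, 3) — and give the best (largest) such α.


α = 1

Coercivity of a(·,·) on H^1_0(0, 3) means a(u, u) ≥ α ||u||_{H^1}² for every u ∈ H^1_0.
The interval has length L = 3, and Poincaré/coercivity depend only on L. Here a(u, u) = ∫(u')² + (7/2)·∫u².
Here c = 7/2 ≥ 1, so a(u,u) = ∫(u')² + c∫u² ≥ ∫(u')² + ∫u² = ||u||_{H^1}², i.e. α = 1 works. No larger α is possible: a(u,u) ≥ α||u||_{H^1}² means (1−α)∫(u')² ≥ (α−c)∫u², and for the modes u_n = sin(nπ(x−x₀)/L) (x₀ the left endpoint) one has ∫u_n²/∫(u_n')² = (L/(nπ))² → 0, so a(u_n,u_n)/||u_n||_{H^1}² → 1. Hence the optimal constant is α = 1.
Therefore α = 1.


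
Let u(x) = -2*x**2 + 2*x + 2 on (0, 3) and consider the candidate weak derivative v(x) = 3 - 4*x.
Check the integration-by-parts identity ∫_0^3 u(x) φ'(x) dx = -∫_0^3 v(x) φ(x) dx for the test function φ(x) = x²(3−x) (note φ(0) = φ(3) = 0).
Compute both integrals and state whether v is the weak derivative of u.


LHS = 351/10, RHS = 567/20. No, v is not the weak derivative of u.

u(x) = -2*x**2 + 2*x + 2, classical derivative u'(x) = 2 - 4*x.
φ(x) = x²(3−x), so φ'(x) = 3*x*(2 - x).
Note φ(0) = φ(3) = 0, so the boundary term u·φ vanishes.
LHS = ∫_0^3 u(x) φ'(x) dx = ∫_0^3 (6*x^4 - 18*x^3 + 6*x^2 + 12*x) dx. Term by term:
  ∫_0^3 6*x^4 dx = 1458/5;  ∫_0^3 -18*x^3 dx = -729/2;  ∫_0^3 6*x^2 dx = 54;
  ∫_0^3 12*x dx = 54.
Sum: 1458/5 − 729/2 + 54 + 54 = 351/10.
So LHS = 351/10.
∫_0^3 v(x) φ(x) dx = ∫_0^3 (4*x^4 - 15*x^3 + 9*x^2) dx. Term by term:
  ∫_0^3 4*x^4 dx = 972/5;  ∫_0^3 -15*x^3 dx = -1215/4;  ∫_0^3 9*x^2 dx = 81.
Sum: 972/5 − 1215/4 + 81 = -567/20.
So RHS = -∫_0^3 v(x) φ(x) dx = 567/20.
LHS − RHS = 27/4 ≠ 0, so the identity fails.
(For a valid weak derivative the identity must hold for EVERY test function, in particular this one. The failure shows v is NOT the weak derivative of u.)
Correct weak derivative would be u'(x) = 2 - 4*x.


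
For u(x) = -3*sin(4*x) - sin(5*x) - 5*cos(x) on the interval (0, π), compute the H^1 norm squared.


||u||_{H^1(0,π)}^2 = 32 + 229*π/2

u'(x) = 5*sin(x) - 12*cos(4*x) - 5*cos(5*x).
Expand u² and (u')² and integrate term by term on (0, π), using: for integers n ≥ 1, ∫_0^π sin²(nx) dx = ∫_0^π cos²(nx) dx = π/2; for n ≠ n', ∫_0^π sin(nx)sin(n'x) dx = ∫_0^π cos(nx)cos(n'x) dx = 0; and by product-to-sum, ∫_0^π sin(nx)cos(n'x) dx = ½∫_0^π [sin((n+n')x) + sin((n−n')x)] dx, which is 0 when n+n' is even and 2n/(n²−n'²) when n+n' is odd (it need not vanish on (0, π)).
  u² squared terms: (-1)²·∫sin(5x)² dx = 1·π/2 = π/2;  (-5)²·∫cos(x)² dx = 25·π/2 = 25*π/2;  (-3)²·∫sin(4x)² dx = 9·π/2 = 9*π/2.
  u² cross terms: 2·(-1)·(-5)·∫sin(5x)·cos(x) dx = 10·(0) = 0;  2·(-1)·(-3)·∫sin(5x)·sin(4x) dx = 6·(0) = 0;  2·(-5)·(-3)·∫cos(x)·sin(4x) dx = 30·(8/15) = 16.
  So ∫_0^π u² dx = π/2 + 25*π/2 + 9*π/2 + 0 + 0 + 16 = 16 + 35*π/2.
  (u')² squared terms: (-12)²·∫cos(4x)² dx = 144·π/2 = 72*π;  (-5)²·∫cos(5x)² dx = 25·π/2 = 25*π/2;  (5)²·∫sin(x)² dx = 25·π/2 = 25*π/2.
  (u')² cross terms: 2·(-12)·(-5)·∫cos(4x)·cos(5x) dx = 120·(0) = 0;  2·(-12)·(5)·∫cos(4x)·sin(x) dx = -120·(-2/15) = 16;  2·(-5)·(5)·∫cos(5x)·sin(x) dx = -50·(0) = 0.
  So ∫_0^π (u')² dx = 72*π + 25*π/2 + 25*π/2 + 0 + 16 + 0 = 16 + 97*π.
||u||_{H^1}^2 = (16 + 35*π/2) + (16 + 97*π) = 32 + 229*π/2.


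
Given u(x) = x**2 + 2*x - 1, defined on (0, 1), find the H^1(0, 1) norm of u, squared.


||u||_{H^1}^2 = 51/5

The H^1 norm (squared) on an interval (0, L) is
  ||u||_{H^1}^2 = ∫_0^L u(x)^2 dx + ∫_0^L u'(x)^2 dx.
Compute u'(x) = 2*x + 2.
Then u(x)^2 = x**4 + 4*x**3 + 2*x**2 - 4*x + 1 and u'(x)^2 = 4*x**2 + 8*x + 4.
Integrate each monomial from 0 to 1 using ∫_0^1 c·x^n dx = c·1^(n+1)/(n+1):
  ∫_0^1 u(x)^2 dx = ∫_0^1 (x^4 + 4*x^3 + 2*x^2 - 4*x + 1) dx. Term by term:
    ∫_0^1 x^4 dx = 1/5;  ∫_0^1 4*x^3 dx = 1;  ∫_0^1 2*x^2 dx = 2/3;
    ∫_0^1 -4*x dx = -2;  ∫_0^1 1 dx = 1.
  Sum: 1/5 + 1 + 2/3 − 2 + 1 = 13/15.
  ∫_0^1 u'(x)^2 dx = ∫_0^1 (4*x^2 + 8*x + 4) dx. Term by term:
    ∫_0^1 4*x^2 dx = 4/3;  ∫_0^1 8*x dx = 4;  ∫_0^1 4 dx = 4.
  Sum: 4/3 + 4 + 4 = 28/3.
Adding: ||u||_{H^1}^2 = 13/15 + 28/3 = 51/5.


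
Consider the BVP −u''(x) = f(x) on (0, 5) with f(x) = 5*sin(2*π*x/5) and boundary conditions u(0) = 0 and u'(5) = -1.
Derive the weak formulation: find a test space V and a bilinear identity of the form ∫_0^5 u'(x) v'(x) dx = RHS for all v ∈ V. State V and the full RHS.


V = {v ∈ H^1(0, 5) : v(0) = 0} (test functions vanish at x = 0 where u is specified); weak form: ∫_0^5 u'v' dx = ∫_0^5 (5*sin(2*π*x/5)) v dx − v(5) for all v ∈ V.

Multiply both sides by a test function v and integrate from 0 to 5:
  ∫_0^5 −u''(x) v(x) dx = ∫_0^5 f(x) v(x) dx.
Integrate the LHS by parts once:
  ∫_0^5 −u'' v dx = −[u'(x) v(x)]_0^5 + ∫_0^5 u'(x) v'(x) dx.
Thus ∫_0^5 u'(x) v'(x) dx = ∫_0^5 f(x) v(x) dx + [u'(x) v(x)]_0^5.
Choose V so that boundary terms are either known or forced to vanish.
Mixed BC: u(0) = 0 (Dirichlet) and u'(5) = -1 (Neumann). Define V = {v ∈ H^1(0, 5) : v(0) = 0}. Then [u' v]_0^5 = u'(5)·v(5) − u'(0)·0 = − v(5).
Weak formulation: find u (satisfying any essential BC) such that ∫_0^5 u'(x) v'(x) dx = ∫_0^5 f v dx − v(5) for all v ∈ V (Dirichlet at 0 absorbed into V; Neumann datum at x = 5 contributes the boundary term).
Substituting f(x) = 5*sin(2*π*x/5), the right-hand side is ∫_0^5 (5*sin(2*π*x/5)) v dx − v(5).


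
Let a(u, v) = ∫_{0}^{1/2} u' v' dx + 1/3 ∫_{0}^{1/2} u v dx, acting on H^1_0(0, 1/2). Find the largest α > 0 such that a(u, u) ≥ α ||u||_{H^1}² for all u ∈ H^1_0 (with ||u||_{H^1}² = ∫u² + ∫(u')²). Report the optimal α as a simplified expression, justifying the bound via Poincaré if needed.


α = (1 + 12*π^2)/(3*(1 + 4*π^2))

Coercivity of a(·,·) on H^1_0(0, 1/2) means a(u, u) ≥ α ||u||_{H^1}² for every u ∈ H^1_0.
The interval has length L = 1/2, and Poincaré/coercivity depend only on L. Here a(u, u) = ∫(u')² + (1/3)·∫u².
Here 0 < c = 1/3 < 1. The condition a(u,u) ≥ α||u||_{H^1}² reads (1−α)∫(u')² ≥ (α−c)∫u². Any admissible α is ≤ 1 (rapidly oscillating u have ∫u²/∫(u')² → 0), and α = 1 would force 0 ≥ (1−c)∫u², impossible since c < 1; so 1−α > 0. By the sharp Poincaré inequality on H^1_0 of an interval of length L, ∫(u')² ≥ (π/L)²∫u² with equality for the first sine mode sin(π(x−x₀)/L) (x₀ the left endpoint), so the inequality holds for all u iff (1−α)(π/L)² ≥ α − c, i.e. α ≤ ((π/L)² + c)/((π/L)² + 1) = (1 + c(L/π)²)/(1 + (L/π)²). With (π/L)² = 4*π^2 and c = 1/3, the largest admissible constant is α = ((π/L)² + c)/((π/L)² + 1).
Simplifying, α = (1 + 12*π^2)/(3*(1 + 4*π^2)).


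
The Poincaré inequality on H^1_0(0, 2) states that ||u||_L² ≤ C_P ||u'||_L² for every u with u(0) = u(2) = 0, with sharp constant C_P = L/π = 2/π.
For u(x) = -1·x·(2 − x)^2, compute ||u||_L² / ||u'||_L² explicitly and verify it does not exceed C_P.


||u||_L² / ||u'||_L² = sqrt(14)/7 < C_P = 2/π.

u(x) = -1·x·(2 − x)^2, so u'(x) = (2 - 3*x)*(x - 2).
u(x) = -1·x·(2 − x)^2 vanishes at x = 0 and x = 2, so u ∈ H^1_0(0, 2). Differentiate via the product rule and integrate the resulting polynomials term by term.
  ∫_0^2 u² dx = ∫_0^2 (x^6 - 8*x^5 + 24*x^4 - 32*x^3 + 16*x^2) dx. Term by term:
    ∫_0^2 x^6 dx = 128/7;  ∫_0^2 -8*x^5 dx = -256/3;  ∫_0^2 24*x^4 dx = 768/5;
    ∫_0^2 -32*x^3 dx = -128;  ∫_0^2 16*x^2 dx = 128/3.
  Sum: 128/7 − 256/3 + 768/5 − 128 + 128/3 = 128/105.
  ∫_0^2 (u')² dx = ∫_0^2 (9*x^4 - 48*x^3 + 88*x^2 - 64*x + 16) dx. Term by term:
    ∫_0^2 9*x^4 dx = 288/5;  ∫_0^2 -48*x^3 dx = -192;  ∫_0^2 88*x^2 dx = 704/3;
    ∫_0^2 -64*x dx = -128;  ∫_0^2 16 dx = 32.
  Sum: 288/5 − 192 + 704/3 − 128 + 32 = 64/15.
∫_0^2 u² dx = 128/105, so ||u||_L² = 8*sqrt(210)/105.
∫_0^2 (u')² dx = 64/15, so ||u'||_L² = 8*sqrt(15)/15.
Ratio ||u||_L² / ||u'||_L² = sqrt(14)/7.
Sharp Poincaré constant on H^1_0(0, 2) is C_P = L/π = 2/π, achieved by sin(π/2·x).
A polynomial bump cannot attain the sharp Poincaré constant (only the first sine eigenfunction does), so the ratio is strictly less than C_P, consistent with ||u||_L² ≤ C_P ||u'||_L².


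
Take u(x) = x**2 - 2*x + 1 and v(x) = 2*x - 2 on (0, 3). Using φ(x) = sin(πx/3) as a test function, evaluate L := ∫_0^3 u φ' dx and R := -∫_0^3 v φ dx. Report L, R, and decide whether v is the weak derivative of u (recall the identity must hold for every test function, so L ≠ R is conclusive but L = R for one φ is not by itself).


LHS = -6/π, RHS = -6/π. Yes, v = u' weakly.

u(x) = x**2 - 2*x + 1, classical derivative u'(x) = 2*x - 2.
φ(x) = sin(πx/3), so φ'(x) = π*cos(π*x/3)/3.
Note φ(0) = φ(3) = 0, so the boundary term u·φ vanishes.
LHS = ∫_0^3 u(x) φ'(x) dx = ∫_0^3 (π*x^2*cos(π*x/3)/3 - 2*π*x*cos(π*x/3)/3 + π*cos(π*x/3)/3) dx. Term by term:
  ∫_0^3 π*cos(π*x/3)/3 dx = 0;  ∫_0^3 -2*π*x*cos(π*x/3)/3 dx = 12/π;  ∫_0^3 π*x^2*cos(π*x/3)/3 dx = -18/π.
Sum: 0 + 12/π − 18/π = -6/π.
So LHS = -6/π.
∫_0^3 v(x) φ(x) dx = ∫_0^3 (2*x*sin(π*x/3) - 2*sin(π*x/3)) dx. Term by term:
  ∫_0^3 -2*sin(π*x/3) dx = -12/π;  ∫_0^3 2*x*sin(π*x/3) dx = 18/π.
Sum: -12/π + 18/π = 6/π.
So RHS = -∫_0^3 v(x) φ(x) dx = -6/π.
LHS = RHS, so the identity holds for this test φ.
Moreover u is smooth here and v(x) = u'(x) = 2*x - 2 pointwise, so the identity holds for every test function. Hence v is the weak derivative of u.


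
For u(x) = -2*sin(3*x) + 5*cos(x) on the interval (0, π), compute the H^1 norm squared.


||u||_{H^1(0,π)}^2 = 45*π

u'(x) = -5*sin(x) - 6*cos(3*x).
Expand u² and (u')² and integrate term by term on (0, π), using: for integers n ≥ 1, ∫_0^π sin²(nx) dx = ∫_0^π cos²(nx) dx = π/2; for n ≠ n', ∫_0^π sin(nx)sin(n'x) dx = ∫_0^π cos(nx)cos(n'x) dx = 0; and by product-to-sum, ∫_0^π sin(nx)cos(n'x) dx = ½∫_0^π [sin((n+n')x) + sin((n−n')x)] dx, which is 0 when n+n' is even and 2n/(n²−n'²) when n+n' is odd (it need not vanish on (0, π)).
  u² squared terms: (-2)²·∫sin(3x)² dx = 4·π/2 = 2*π;  (5)²·∫cos(x)² dx = 25·π/2 = 25*π/2.
  u² cross terms: 2·(-2)·(5)·∫sin(3x)·cos(x) dx = -20·(0) = 0.
  So ∫_0^π u² dx = 2*π + 25*π/2 + 0 = 29*π/2.
  (u')² squared terms: (-6)²·∫cos(3x)² dx = 36·π/2 = 18*π;  (-5)²·∫sin(x)² dx = 25·π/2 = 25*π/2.
  (u')² cross terms: 2·(-6)·(-5)·∫cos(3x)·sin(x) dx = 60·(0) = 0.
  So ∫_0^π (u')² dx = 18*π + 25*π/2 + 0 = 61*π/2.
||u||_{H^1}^2 = (29*π/2) + (61*π/2) = 45*π.


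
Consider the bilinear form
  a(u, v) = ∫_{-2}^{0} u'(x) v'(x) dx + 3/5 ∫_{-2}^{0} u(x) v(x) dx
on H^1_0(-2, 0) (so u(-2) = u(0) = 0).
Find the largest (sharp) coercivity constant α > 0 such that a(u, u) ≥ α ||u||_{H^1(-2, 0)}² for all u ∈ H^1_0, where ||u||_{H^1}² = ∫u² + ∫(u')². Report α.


α = (12/5 + π^2)/(4 + π^2)

Coercivity of a(·,·) on H^1_0(-2, 0) means a(u, u) ≥ α ||u||_{H^1}² for every u ∈ H^1_0.
The interval has length L = 2, and Poincaré/coercivity depend only on L. Here a(u, u) = ∫(u')² + (3/5)·∫u².
Here 0 < c = 3/5 < 1. The condition a(u,u) ≥ α||u||_{H^1}² reads (1−α)∫(u')² ≥ (α−c)∫u². Any admissible α is ≤ 1 (rapidly oscillating u have ∫u²/∫(u')² → 0), and α = 1 would force 0 ≥ (1−c)∫u², impossible since c < 1; so 1−α > 0. By the sharp Poincaré inequality on H^1_0 of an interval of length L, ∫(u')² ≥ (π/L)²∫u² with equality for the first sine mode sin(π(x−x₀)/L) (x₀ the left endpoint), so the inequality holds for all u iff (1−α)(π/L)² ≥ α − c, i.e. α ≤ ((π/L)² + c)/((π/L)² + 1) = (1 + c(L/π)²)/(1 + (L/π)²). With (π/L)² = π^2/4 and c = 3/5, the largest admissible constant is α = ((π/L)² + c)/((π/L)² + 1).
Simplifying, α = (12/5 + π^2)/(4 + π^2).
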